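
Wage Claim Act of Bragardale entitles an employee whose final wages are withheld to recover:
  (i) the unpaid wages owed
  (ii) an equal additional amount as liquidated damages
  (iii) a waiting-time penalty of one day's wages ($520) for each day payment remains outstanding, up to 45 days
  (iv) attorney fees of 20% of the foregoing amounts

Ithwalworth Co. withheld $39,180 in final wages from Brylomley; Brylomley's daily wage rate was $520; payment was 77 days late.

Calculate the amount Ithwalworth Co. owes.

$122,112

Liquidated damages (equal amount): $39,180
Penalty days: min(77, 45) = 45
Waiting-time penalty: 45 × $520 = $23,400
Subtotal: $39,180 + $39,180 + $23,400 = $101,760
Attorney fees: 20% of $101,760 = $20,352
Total award: $101,760 + $20,352 = $122,112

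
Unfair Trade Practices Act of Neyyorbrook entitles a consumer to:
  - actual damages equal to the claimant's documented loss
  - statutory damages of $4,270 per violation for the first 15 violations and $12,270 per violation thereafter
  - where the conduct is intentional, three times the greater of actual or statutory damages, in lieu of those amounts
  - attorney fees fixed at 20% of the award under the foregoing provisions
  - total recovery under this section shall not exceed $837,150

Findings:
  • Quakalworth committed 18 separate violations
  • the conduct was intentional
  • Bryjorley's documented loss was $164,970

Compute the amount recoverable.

First 15 violations: 15 × $4,270 = $64,050
Remaining violations: (18 − 15) × $12,270 = $36,810
Statutory damages: $64,050 + $36,810 = $100,860
Greater of actual damages ($164,970) or statutory damages ($100,860): $164,970
Trebled: 3 × $164,970 = $494,910
Attorney fees: 20% of $494,910 = $98,982
Total before cap: $494,910 + $98,982 = $593,892
Cap at $837,150: $593,892 is within the cap, no reduction.

$593,892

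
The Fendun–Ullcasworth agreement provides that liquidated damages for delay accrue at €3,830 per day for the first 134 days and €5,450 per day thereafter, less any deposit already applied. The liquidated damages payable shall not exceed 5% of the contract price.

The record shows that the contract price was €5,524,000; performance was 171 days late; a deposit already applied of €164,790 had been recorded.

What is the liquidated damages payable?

€276,200

First 134 days: 134 × €3,830 = €513,220
Remaining days: (171 − 134) × €5,450 = €201,650
Accrued per-day damages: €513,220 + €201,650 = €714,870
Less deposit already applied: €714,870 − €164,790 = €550,080
Cap: 5% of €5,524,000 = €276,200
Cap at €276,200: €550,080 exceeds the cap → €276,200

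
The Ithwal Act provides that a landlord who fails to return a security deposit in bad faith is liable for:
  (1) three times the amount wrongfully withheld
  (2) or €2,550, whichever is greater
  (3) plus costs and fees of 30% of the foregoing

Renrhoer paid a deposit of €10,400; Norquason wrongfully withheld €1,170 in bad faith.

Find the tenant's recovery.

€4,563

Trebled: 3 × €1,170 = €3,510
Minimum €2,550: €3,510 meets the minimum, no increase.
Costs and fees: 30% of €3,510 = €1,053
Total recovery: €3,510 + €1,053 = €4,563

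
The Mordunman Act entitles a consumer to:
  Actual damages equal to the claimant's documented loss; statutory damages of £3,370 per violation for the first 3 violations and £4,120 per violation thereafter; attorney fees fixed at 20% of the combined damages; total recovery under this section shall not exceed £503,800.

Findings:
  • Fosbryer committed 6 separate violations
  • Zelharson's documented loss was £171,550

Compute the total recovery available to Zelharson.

£232,824

First 3 violations: 3 × £3,370 = £10,110
Remaining violations: (6 − 3) × £4,120 = £12,360
Statutory damages: £10,110 + £12,360 = £22,470
Combined damages: £171,550 + £22,470 = £194,020
Attorney fees: 20% of £194,020 = £38,804
Total before cap: £194,020 + £38,804 = £232,824
Cap at £503,800: £232,824 is within the cap, no reduction.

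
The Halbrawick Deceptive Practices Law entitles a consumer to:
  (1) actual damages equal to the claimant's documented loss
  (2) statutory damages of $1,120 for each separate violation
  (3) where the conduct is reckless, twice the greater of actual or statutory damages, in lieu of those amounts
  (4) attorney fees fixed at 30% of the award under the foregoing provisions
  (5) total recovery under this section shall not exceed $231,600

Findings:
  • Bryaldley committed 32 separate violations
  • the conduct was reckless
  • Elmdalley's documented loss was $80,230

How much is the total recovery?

Statutory damages: 32 × $1,120 = $35,840
Greater of actual damages ($80,230) or statutory damages ($35,840): $80,230
Doubled: 2 × $80,230 = $160,460
Attorney fees: 30% of $160,460 = $48,138
Total before cap: $160,460 + $48,138 = $208,598
Cap at $231,600: $208,598 is within the cap, no reduction.

$208,598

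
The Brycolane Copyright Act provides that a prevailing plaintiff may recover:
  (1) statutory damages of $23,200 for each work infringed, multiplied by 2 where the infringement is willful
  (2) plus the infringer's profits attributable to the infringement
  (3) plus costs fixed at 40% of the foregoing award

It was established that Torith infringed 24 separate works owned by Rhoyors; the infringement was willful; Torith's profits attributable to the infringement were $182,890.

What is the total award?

$1,815,086

Statutory damages: 24 × $23,200 = $556,800
Doubled: 2 × $556,800 = $1,113,600
Combined award: $1,113,600 + $182,890 = $1,296,490
Costs: 40% of $1,296,490 = $518,596
Award plus costs: $1,296,490 + $518,596 = $1,815,086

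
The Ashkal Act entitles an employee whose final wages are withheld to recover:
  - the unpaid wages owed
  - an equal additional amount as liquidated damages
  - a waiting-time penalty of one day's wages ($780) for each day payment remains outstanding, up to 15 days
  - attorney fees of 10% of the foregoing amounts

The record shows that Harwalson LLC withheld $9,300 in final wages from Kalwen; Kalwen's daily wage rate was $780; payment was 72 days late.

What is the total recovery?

Liquidated damages (equal amount): $9,300
Penalty days: min(72, 15) = 15
Waiting-time penalty: 15 × $780 = $11,700
Subtotal: $9,300 + $9,300 + $11,700 = $30,300
Attorney fees: 10% of $30,300 = $3,030
Total award: $30,300 + $3,030 = $33,330

$33,330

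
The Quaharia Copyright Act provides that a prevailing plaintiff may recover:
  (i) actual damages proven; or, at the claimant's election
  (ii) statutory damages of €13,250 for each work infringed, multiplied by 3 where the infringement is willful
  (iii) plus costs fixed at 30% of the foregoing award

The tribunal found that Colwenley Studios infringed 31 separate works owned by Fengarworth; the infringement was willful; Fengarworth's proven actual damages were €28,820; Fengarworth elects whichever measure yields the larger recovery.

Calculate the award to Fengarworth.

Award: €1,601,925

Statutory damages: 31 × €13,250 = €410,750
Trebled: 3 × €410,750 = €1,232,250
Greater of actual damages (€28,820) or enhanced statutory damages (€1,232,250): €1,232,250
Costs: 30% of €1,232,250 = €369,675
Award plus costs: €1,232,250 + €369,675 = €1,601,925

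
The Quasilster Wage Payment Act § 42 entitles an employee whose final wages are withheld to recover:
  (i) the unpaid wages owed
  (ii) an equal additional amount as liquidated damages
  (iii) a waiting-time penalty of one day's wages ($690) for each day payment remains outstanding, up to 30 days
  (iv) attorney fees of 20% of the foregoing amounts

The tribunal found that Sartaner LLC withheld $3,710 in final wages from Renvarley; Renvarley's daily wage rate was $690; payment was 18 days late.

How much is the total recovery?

$23,808

Liquidated damages (equal amount): $3,710
Penalty days: min(18, 30) = 18
Waiting-time penalty: 18 × $690 = $12,420
Subtotal: $3,710 + $3,710 + $12,420 = $19,840
Attorney fees: 20% of $19,840 = $3,968
Total award: $19,840 + $3,968 = $23,808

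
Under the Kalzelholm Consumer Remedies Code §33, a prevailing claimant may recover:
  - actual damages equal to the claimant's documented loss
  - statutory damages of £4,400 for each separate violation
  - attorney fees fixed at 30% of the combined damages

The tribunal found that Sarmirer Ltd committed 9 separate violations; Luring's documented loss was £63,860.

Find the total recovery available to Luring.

£134,498

Statutory damages: 9 × £4,400 = £39,600
Combined damages: £63,860 + £39,600 = £103,460
Attorney fees: 30% of £103,460 = £31,038
Total recovery: £103,460 + £31,038 = £134,498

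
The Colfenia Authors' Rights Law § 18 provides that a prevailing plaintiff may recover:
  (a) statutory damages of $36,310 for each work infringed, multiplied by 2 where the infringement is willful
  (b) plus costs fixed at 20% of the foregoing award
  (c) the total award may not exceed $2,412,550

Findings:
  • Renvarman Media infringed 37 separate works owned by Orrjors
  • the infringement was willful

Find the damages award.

Statutory damages: 37 × $36,310 = $1,343,470
Doubled: 2 × $1,343,470 = $2,686,940
Costs: 20% of $2,686,940 = $537,388
Award plus costs: $2,686,940 + $537,388 = $3,224,328
Cap at $2,412,550: $3,224,328 exceeds the cap → $2,412,550

$2,412,550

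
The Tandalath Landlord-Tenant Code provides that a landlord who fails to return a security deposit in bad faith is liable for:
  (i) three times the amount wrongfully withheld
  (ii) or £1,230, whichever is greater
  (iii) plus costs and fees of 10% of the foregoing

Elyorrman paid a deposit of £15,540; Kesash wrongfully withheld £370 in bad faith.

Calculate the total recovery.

Trebled: 3 × £370 = £1,110
Minimum £1,230: £1,110 is below the minimum → £1,230
Costs and fees: 10% of £1,230 = £123
Total recovery: £1,230 + £123 = £1,353

£1,353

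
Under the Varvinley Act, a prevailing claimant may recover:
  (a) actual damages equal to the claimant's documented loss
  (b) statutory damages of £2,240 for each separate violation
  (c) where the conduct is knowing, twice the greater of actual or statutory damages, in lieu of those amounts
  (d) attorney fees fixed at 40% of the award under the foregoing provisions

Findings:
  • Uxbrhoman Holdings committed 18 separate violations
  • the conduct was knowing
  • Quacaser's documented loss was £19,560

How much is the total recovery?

Statutory damages: 18 × £2,240 = £40,320
Greater of actual damages (£19,560) or statutory damages (£40,320): £40,320
Doubled: 2 × £40,320 = £80,640
Attorney fees: 40% of £80,640 = £32,256
Total recovery: £80,640 + £32,256 = £112,896

Total recovery: £112,896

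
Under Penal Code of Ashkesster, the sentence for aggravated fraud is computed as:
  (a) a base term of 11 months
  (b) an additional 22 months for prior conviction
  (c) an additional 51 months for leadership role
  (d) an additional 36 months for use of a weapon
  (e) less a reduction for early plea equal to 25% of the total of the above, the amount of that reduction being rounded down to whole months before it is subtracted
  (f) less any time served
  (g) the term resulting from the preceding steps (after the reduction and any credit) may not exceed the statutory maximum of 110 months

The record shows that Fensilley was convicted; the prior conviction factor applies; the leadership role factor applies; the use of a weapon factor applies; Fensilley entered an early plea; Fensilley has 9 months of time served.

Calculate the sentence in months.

Prior conviction enhancement: +22 months
Leadership role enhancement: +51 months
Use of a weapon enhancement: +36 months
Adjusted term: 11 months + 22 months + 51 months + 36 months = 120 months
Early plea reduction: 25% of 120 months = 30 months (rounded down)
After reduction: 120 − 30 = 90 months
Less time served: 90 months − 9 months = 81 months
Cap at 110 months: 81 months is within the cap, no reduction.

Sentence: 81 months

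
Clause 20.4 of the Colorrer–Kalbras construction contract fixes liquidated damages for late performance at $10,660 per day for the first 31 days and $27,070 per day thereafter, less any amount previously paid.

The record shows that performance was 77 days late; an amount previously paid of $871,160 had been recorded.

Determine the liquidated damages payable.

First 31 days: 31 × $10,660 = $330,460
Remaining days: (77 − 31) × $27,070 = $1,245,220
Accrued per-day damages: $330,460 + $1,245,220 = $1,575,680
Less amount previously paid: $1,575,680 − $871,160 = $704,520

$704,520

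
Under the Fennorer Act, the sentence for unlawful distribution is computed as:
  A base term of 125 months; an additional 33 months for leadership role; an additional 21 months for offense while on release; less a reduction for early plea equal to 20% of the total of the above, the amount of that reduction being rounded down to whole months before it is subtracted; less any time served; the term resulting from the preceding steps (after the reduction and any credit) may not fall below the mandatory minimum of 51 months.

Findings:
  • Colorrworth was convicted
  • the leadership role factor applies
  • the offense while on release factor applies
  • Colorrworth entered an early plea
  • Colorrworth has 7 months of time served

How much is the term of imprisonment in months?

Leadership role enhancement: +33 months
Offense while on release enhancement: +21 months
Adjusted term: 125 months + 33 months + 21 months = 179 months
Early plea reduction: 20% of 179 months = 35 months (rounded down)
After reduction: 179 − 35 = 144 months
Less time served: 144 months − 7 months = 137 months
Minimum 51 months: 137 months meets the minimum, no increase.

Sentence: 137 months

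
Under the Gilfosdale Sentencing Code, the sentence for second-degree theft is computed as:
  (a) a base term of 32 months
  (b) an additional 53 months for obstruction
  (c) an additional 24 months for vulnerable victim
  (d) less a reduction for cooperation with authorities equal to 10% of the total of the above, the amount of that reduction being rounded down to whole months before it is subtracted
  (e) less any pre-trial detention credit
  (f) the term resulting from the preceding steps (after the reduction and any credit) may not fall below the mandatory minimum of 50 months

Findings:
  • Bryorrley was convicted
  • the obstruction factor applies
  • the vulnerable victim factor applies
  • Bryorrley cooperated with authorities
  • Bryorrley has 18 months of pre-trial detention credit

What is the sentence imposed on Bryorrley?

81 months

Obstruction enhancement: +53 months
Vulnerable victim enhancement: +24 months
Adjusted term: 32 months + 53 months + 24 months = 109 months
Cooperation with authorities reduction: 10% of 109 months = 10 months (rounded down)
After reduction: 109 − 10 = 99 months
Less pre-trial detention credit: 99 months − 18 months = 81 months
Minimum 50 months: 81 months meets the minimum, no increase.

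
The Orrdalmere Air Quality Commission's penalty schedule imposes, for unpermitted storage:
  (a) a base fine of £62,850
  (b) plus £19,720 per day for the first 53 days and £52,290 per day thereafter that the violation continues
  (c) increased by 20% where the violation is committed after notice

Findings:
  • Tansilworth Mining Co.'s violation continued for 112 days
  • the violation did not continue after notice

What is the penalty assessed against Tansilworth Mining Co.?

£4,193,120

First 53 days: 53 × £19,720 = £1,045,160
Remaining days: (112 − 53) × £52,290 = £3,085,110
Per-day component: £1,045,160 + £3,085,110 = £4,130,270
Base plus per-day: £62,850 + £4,130,270 = £4,193,120
The violation did not continue after notice: no 20% increase.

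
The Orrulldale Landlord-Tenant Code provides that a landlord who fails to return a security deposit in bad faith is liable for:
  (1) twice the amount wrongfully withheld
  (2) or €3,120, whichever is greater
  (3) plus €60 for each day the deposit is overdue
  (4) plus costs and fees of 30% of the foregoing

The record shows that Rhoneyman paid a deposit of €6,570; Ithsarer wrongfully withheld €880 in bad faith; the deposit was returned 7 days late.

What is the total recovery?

Doubled: 2 × €880 = €1,760
Minimum €3,120: €1,760 is below the minimum → €3,120
Late-return penalty: 7 × €60 = €420
Damages plus late penalty: €3,120 + €420 = €3,540
Costs and fees: 30% of €3,540 = €1,062
Total recovery: €3,540 + €1,062 = €4,602

€4,602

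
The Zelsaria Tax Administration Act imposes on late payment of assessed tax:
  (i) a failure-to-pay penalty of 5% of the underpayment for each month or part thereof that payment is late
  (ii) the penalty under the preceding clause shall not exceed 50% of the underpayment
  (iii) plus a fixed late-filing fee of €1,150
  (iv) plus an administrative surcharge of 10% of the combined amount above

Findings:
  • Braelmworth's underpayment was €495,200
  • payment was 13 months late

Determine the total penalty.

Accrued rate: 5% × 13 = 65%, capped at 50% → 50%
Failure-to-pay penalty: 50% of €495,200 = €247,600
Penalty before surcharge: €247,600 + €1,150 = €248,750
Administrative surcharge: 10% of €248,750 = €24,875
Total penalty: €248,750 + €24,875 = €273,625

Penalty: €273,625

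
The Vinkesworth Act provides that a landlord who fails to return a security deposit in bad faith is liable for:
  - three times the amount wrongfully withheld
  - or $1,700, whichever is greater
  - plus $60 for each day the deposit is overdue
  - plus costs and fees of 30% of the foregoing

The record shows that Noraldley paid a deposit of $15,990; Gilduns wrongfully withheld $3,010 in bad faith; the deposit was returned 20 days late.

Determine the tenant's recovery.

$13,299

Trebled: 3 × $3,010 = $9,030
Minimum $1,700: $9,030 meets the minimum, no increase.
Late-return penalty: 20 × $60 = $1,200
Damages plus late penalty: $9,030 + $1,200 = $10,230
Costs and fees: 30% of $10,230 = $3,069
Total recovery: $10,230 + $3,069 = $13,299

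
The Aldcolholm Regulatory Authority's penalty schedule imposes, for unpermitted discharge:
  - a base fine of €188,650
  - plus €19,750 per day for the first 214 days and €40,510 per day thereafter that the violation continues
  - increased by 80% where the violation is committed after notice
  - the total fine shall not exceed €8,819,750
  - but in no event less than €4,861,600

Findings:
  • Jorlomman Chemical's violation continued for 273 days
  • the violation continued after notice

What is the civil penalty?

First 214 days: 214 × €19,750 = €4,226,500
Remaining days: (273 − 214) × €40,510 = €2,390,090
Per-day component: €4,226,500 + €2,390,090 = €6,616,590
Base plus per-day: €188,650 + €6,616,590 = €6,805,240
Enhancement: 80% of €6,805,240 = €5,444,192
Enhanced fine: €6,805,240 + €5,444,192 = €12,249,432
Cap at €8,819,750: €12,249,432 exceeds the cap → €8,819,750
Minimum €4,861,600: €8,819,750 meets the minimum, no increase.

Civil penalty: €8,819,750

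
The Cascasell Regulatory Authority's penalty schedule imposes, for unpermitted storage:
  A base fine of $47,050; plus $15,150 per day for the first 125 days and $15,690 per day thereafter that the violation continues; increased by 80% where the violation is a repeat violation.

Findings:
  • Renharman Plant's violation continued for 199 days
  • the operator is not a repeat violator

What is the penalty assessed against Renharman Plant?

First 125 days: 125 × $15,150 = $1,893,750
Remaining days: (199 − 125) × $15,690 = $1,161,060
Per-day component: $1,893,750 + $1,161,060 = $3,054,810
Base plus per-day: $47,050 + $3,054,810 = $3,101,860
The operator is not a repeat violator: no 80% increase.

$3,101,860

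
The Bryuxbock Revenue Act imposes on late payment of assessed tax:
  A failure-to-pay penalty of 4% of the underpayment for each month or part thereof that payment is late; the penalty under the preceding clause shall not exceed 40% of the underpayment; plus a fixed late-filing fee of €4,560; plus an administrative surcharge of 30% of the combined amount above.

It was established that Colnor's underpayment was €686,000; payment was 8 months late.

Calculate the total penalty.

€291,304

Accrued rate: 4% × 8 = 32%, capped at 40% → 32%
Failure-to-pay penalty: 32% of €686,000 = €219,520
Penalty before surcharge: €219,520 + €4,560 = €224,080
Administrative surcharge: 30% of €224,080 = €67,224
Total penalty: €224,080 + €67,224 = €291,304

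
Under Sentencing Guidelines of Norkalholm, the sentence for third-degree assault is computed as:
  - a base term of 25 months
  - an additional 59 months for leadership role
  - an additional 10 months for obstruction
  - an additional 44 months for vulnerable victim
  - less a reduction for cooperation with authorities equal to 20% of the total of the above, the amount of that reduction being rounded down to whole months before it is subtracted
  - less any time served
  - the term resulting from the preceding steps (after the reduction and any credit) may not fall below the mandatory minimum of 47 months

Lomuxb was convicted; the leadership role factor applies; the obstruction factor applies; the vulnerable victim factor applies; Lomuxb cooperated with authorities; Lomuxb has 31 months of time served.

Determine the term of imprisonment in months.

80 months

Leadership role enhancement: +59 months
Obstruction enhancement: +10 months
Vulnerable victim enhancement: +44 months
Adjusted term: 25 months + 59 months + 10 months + 44 months = 138 months
Cooperation with authorities reduction: 20% of 138 months = 27 months (rounded down)
After reduction: 138 − 27 = 111 months
Less time served: 111 months − 31 months = 80 months
Minimum 47 months: 80 months meets the minimum, no increase.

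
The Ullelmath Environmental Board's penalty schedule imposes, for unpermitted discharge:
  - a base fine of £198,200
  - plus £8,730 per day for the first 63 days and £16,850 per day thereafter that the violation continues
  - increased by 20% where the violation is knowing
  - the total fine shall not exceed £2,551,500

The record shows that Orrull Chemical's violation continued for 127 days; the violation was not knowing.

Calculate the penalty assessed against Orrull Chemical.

£1,826,590

First 63 days: 63 × £8,730 = £549,990
Remaining days: (127 − 63) × £16,850 = £1,078,400
Per-day component: £549,990 + £1,078,400 = £1,628,390
Base plus per-day: £198,200 + £1,628,390 = £1,826,590
The violation was not knowing: no 20% increase.
Cap at £2,551,500: £1,826,590 is within the cap, no reduction.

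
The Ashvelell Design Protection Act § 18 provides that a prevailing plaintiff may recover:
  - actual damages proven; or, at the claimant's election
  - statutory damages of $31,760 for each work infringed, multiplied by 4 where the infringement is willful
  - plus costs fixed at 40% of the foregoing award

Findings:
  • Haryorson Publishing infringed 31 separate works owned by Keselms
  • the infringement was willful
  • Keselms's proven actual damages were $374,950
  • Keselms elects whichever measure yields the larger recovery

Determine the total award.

Statutory damages: 31 × $31,760 = $984,560
Multiplied by 4: 4 × $984,560 = $3,938,240
Greater of actual damages ($374,950) or enhanced statutory damages ($3,938,240): $3,938,240
Costs: 40% of $3,938,240 = $1,575,296
Award plus costs: $3,938,240 + $1,575,296 = $5,513,536

Award: $5,513,536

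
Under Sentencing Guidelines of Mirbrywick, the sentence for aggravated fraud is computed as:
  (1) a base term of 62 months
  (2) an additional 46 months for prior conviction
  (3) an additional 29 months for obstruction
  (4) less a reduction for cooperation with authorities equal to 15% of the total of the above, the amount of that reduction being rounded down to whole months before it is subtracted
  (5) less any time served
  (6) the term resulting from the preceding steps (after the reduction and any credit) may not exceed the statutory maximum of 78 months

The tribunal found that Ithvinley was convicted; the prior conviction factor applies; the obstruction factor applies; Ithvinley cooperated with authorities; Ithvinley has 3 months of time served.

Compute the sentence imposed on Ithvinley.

Prior conviction enhancement: +46 months
Obstruction enhancement: +29 months
Adjusted term: 62 months + 46 months + 29 months = 137 months
Cooperation with authorities reduction: 15% of 137 months = 20 months (rounded down)
After reduction: 137 − 20 = 117 months
Less time served: 117 months − 3 months = 114 months
Cap at 78 months: 114 months exceeds the cap → 78 months

78 months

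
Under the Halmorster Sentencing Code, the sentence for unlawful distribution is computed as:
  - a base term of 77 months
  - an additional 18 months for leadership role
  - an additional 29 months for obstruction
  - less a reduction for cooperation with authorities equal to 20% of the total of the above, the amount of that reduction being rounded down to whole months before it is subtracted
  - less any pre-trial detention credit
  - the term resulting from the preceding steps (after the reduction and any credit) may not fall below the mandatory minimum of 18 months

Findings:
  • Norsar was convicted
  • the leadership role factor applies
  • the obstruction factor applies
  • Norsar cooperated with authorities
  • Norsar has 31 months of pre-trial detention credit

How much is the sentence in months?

Leadership role enhancement: +18 months
Obstruction enhancement: +29 months
Adjusted term: 77 months + 18 months + 29 months = 124 months
Cooperation with authorities reduction: 20% of 124 months = 24 months (rounded down)
After reduction: 124 − 24 = 100 months
Less pre-trial detention credit: 100 months − 31 months = 69 months
Minimum 18 months: 69 months meets the minimum, no increase.

69 months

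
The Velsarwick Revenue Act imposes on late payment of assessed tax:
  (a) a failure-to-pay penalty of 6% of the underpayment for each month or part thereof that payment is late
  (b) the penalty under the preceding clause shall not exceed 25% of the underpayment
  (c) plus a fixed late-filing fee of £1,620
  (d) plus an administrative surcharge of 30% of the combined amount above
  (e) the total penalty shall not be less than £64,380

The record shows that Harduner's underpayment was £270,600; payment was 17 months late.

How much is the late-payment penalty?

£90,051

Accrued rate: 6% × 17 = 102%, capped at 25% → 25%
Failure-to-pay penalty: 25% of £270,600 = £67,650
Penalty before surcharge: £67,650 + £1,620 = £69,270
Administrative surcharge: 30% of £69,270 = £20,781
Total penalty: £69,270 + £20,781 = £90,051
Minimum £64,380: £90,051 meets the minimum, no increase.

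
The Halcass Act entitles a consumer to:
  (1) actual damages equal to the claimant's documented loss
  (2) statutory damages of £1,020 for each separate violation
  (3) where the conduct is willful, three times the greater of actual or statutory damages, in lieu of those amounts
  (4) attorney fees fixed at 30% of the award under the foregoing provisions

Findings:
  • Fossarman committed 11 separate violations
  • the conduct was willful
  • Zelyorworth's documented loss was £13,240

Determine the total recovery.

£51,636

Statutory damages: 11 × £1,020 = £11,220
Greater of actual damages (£13,240) or statutory damages (£11,220): £13,240
Trebled: 3 × £13,240 = £39,720
Attorney fees: 30% of £39,720 = £11,916
Total recovery: £39,720 + £11,916 = £51,636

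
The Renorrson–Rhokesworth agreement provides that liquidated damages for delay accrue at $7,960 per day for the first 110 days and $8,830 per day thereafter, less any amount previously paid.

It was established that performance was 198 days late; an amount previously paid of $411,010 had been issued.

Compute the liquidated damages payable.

First 110 days: 110 × $7,960 = $875,600
Remaining days: (198 − 110) × $8,830 = $777,040
Accrued per-day damages: $875,600 + $777,040 = $1,652,640
Less amount previously paid: $1,652,640 − $411,010 = $1,241,630

Liquidated damages: $1,241,630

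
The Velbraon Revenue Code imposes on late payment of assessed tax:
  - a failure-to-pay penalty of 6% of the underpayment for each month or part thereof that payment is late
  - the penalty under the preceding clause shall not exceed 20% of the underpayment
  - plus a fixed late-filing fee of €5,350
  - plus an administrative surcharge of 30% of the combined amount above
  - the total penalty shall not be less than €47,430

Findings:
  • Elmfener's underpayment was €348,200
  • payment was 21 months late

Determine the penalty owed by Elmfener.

€97,487

Accrued rate: 6% × 21 = 126%, capped at 20% → 20%
Failure-to-pay penalty: 20% of €348,200 = €69,640
Penalty before surcharge: €69,640 + €5,350 = €74,990
Administrative surcharge: 30% of €74,990 = €22,497
Total penalty: €74,990 + €22,497 = €97,487
Minimum €47,430: €97,487 meets the minimum, no increase.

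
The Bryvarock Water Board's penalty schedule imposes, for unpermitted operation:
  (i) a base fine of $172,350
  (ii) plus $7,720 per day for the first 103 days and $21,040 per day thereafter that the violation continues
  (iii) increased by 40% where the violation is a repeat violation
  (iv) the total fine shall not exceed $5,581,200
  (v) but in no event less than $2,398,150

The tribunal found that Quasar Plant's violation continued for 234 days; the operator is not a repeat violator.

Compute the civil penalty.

First 103 days: 103 × $7,720 = $795,160
Remaining days: (234 − 103) × $21,040 = $2,756,240
Per-day component: $795,160 + $2,756,240 = $3,551,400
Base plus per-day: $172,350 + $3,551,400 = $3,723,750
The operator is not a repeat violator: no 40% increase.
Cap at $5,581,200: $3,723,750 is within the cap, no reduction.
Minimum $2,398,150: $3,723,750 meets the minimum, no increase.

$3,723,750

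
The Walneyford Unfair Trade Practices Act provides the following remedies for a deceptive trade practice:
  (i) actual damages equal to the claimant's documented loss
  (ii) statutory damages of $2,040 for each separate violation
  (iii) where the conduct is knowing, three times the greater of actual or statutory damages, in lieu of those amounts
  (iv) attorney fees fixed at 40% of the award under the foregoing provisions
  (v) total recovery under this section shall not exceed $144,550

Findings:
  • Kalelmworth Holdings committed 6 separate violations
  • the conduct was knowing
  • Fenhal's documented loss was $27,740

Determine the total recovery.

Statutory damages: 6 × $2,040 = $12,240
Greater of actual damages ($27,740) or statutory damages ($12,240): $27,740
Trebled: 3 × $27,740 = $83,220
Attorney fees: 40% of $83,220 = $33,288
Total before cap: $83,220 + $33,288 = $116,508
Cap at $144,550: $116,508 is within the cap, no reduction.

$116,508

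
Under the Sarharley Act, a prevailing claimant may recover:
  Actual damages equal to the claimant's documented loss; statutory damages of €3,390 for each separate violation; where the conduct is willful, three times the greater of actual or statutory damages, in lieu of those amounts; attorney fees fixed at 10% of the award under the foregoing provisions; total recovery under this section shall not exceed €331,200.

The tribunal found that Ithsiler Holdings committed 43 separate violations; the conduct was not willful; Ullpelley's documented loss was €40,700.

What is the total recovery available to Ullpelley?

€205,117

Statutory damages: 43 × €3,390 = €145,770
Conduct not willful: the in-lieu enhancement does not apply.
Actual plus statutory damages: €40,700 + €145,770 = €186,470
Attorney fees: 10% of €186,470 = €18,647
Total before cap: €186,470 + €18,647 = €205,117
Cap at €331,200: €205,117 is within the cap, no reduction.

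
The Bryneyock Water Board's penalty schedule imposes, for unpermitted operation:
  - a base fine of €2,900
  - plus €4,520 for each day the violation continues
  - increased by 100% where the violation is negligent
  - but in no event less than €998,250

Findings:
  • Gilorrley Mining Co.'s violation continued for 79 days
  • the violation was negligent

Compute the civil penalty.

Civil penalty: €998,250

Per-day component: 79 × €4,520 = €357,080
Base plus per-day: €2,900 + €357,080 = €359,980
Enhancement: 100% of €359,980 = €359,980
Enhanced fine: €359,980 + €359,980 = €719,960
Minimum €998,250: €719,960 is below the minimum → €998,250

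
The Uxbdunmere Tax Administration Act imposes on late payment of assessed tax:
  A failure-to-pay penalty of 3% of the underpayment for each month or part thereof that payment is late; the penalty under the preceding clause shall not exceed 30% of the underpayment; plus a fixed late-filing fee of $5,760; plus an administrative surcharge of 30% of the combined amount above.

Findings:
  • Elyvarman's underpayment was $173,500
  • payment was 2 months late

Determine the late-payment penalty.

$21,021

Accrued rate: 3% × 2 = 6%, capped at 30% → 6%
Failure-to-pay penalty: 6% of $173,500 = $10,410
Penalty before surcharge: $10,410 + $5,760 = $16,170
Administrative surcharge: 30% of $16,170 = $4,851
Total penalty: $16,170 + $4,851 = $21,021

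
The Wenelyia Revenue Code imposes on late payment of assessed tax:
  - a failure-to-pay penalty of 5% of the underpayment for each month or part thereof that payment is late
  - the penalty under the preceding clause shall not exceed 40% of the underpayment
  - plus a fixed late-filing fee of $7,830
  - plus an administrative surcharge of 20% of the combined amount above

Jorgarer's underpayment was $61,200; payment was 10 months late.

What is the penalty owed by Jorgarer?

Accrued rate: 5% × 10 = 50%, capped at 40% → 40%
Failure-to-pay penalty: 40% of $61,200 = $24,480
Penalty before surcharge: $24,480 + $7,830 = $32,310
Administrative surcharge: 20% of $32,310 = $6,462
Total penalty: $32,310 + $6,462 = $38,772

$38,772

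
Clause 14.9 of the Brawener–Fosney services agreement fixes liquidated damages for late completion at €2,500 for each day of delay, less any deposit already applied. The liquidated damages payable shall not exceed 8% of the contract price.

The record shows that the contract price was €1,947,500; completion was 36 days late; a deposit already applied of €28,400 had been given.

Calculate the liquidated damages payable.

Per-day damages: 36 × €2,500 = €90,000
Less deposit already applied: €90,000 − €28,400 = €61,600
Cap: 8% of €1,947,500 = €155,800
Cap at €155,800: €61,600 is within the cap, no reduction.

€61,600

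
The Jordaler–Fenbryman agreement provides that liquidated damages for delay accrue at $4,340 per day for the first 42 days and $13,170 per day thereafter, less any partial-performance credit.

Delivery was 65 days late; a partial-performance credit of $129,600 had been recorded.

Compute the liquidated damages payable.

$355,590

First 42 days: 42 × $4,340 = $182,280
Remaining days: (65 − 42) × $13,170 = $302,910
Accrued per-day damages: $182,280 + $302,910 = $485,190
Less partial-performance credit: $485,190 − $129,600 = $355,590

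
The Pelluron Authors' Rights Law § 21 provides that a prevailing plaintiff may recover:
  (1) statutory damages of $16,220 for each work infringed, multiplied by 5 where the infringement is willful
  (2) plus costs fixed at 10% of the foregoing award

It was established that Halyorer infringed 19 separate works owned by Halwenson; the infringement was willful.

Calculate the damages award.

Statutory damages: 19 × $16,220 = $308,180
Multiplied by 5: 5 × $308,180 = $1,540,900
Costs: 10% of $1,540,900 = $154,090
Award plus costs: $1,540,900 + $154,090 = $1,694,990

$1,694,990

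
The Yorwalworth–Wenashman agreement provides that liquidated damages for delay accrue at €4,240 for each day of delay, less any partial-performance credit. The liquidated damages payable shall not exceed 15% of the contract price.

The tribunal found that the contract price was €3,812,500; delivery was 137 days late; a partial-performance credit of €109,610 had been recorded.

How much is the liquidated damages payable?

Per-day damages: 137 × €4,240 = €580,880
Less partial-performance credit: €580,880 − €109,610 = €471,270
Cap: 15% of €3,812,500 = €571,875
Cap at €571,875: €471,270 is within the cap, no reduction.

€471,270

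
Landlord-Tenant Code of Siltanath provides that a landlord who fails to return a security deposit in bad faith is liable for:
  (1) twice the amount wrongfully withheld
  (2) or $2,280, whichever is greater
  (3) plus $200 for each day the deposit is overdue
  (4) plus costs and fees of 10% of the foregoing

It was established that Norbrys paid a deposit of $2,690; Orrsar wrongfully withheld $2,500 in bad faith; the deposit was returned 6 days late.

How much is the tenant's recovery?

$6,820

Doubled: 2 × $2,500 = $5,000
Minimum $2,280: $5,000 meets the minimum, no increase.
Late-return penalty: 6 × $200 = $1,200
Damages plus late penalty: $5,000 + $1,200 = $6,200
Costs and fees: 10% of $6,200 = $620
Total recovery: $6,200 + $620 = $6,820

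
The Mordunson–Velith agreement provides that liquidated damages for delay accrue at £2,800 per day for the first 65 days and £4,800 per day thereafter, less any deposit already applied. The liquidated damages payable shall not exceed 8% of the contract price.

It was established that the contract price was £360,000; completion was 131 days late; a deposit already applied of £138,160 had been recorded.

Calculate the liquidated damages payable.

£28,800

First 65 days: 65 × £2,800 = £182,000
Remaining days: (131 − 65) × £4,800 = £316,800
Accrued per-day damages: £182,000 + £316,800 = £498,800
Less deposit already applied: £498,800 − £138,160 = £360,640
Cap: 8% of £360,000 = £28,800
Cap at £28,800: £360,640 exceeds the cap → £28,800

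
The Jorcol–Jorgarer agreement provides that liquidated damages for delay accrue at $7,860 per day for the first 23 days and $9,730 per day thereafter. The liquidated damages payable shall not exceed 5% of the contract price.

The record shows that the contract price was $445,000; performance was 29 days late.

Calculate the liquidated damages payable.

First 23 days: 23 × $7,860 = $180,780
Remaining days: (29 − 23) × $9,730 = $58,380
Accrued per-day damages: $180,780 + $58,380 = $239,160
Cap: 5% of $445,000 = $22,250
Cap at $22,250: $239,160 exceeds the cap → $22,250

$22,250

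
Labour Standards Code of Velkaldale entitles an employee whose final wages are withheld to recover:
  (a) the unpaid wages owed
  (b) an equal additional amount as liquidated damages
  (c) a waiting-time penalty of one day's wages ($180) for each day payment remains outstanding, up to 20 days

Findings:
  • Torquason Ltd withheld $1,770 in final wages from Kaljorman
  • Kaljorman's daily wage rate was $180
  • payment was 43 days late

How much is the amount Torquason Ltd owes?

Total award: $7,140

Liquidated damages (equal amount): $1,770
Penalty days: min(43, 20) = 20
Waiting-time penalty: 20 × $180 = $3,600
Total award: $1,770 + $1,770 + $3,600 = $7,140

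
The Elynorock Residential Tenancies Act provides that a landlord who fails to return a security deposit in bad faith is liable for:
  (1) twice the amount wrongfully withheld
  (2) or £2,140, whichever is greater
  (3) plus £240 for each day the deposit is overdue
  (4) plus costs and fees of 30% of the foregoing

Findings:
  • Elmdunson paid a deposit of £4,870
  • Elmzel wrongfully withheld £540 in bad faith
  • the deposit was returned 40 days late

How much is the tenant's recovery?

Doubled: 2 × £540 = £1,080
Minimum £2,140: £1,080 is below the minimum → £2,140
Late-return penalty: 40 × £240 = £9,600
Damages plus late penalty: £2,140 + £9,600 = £11,740
Costs and fees: 30% of £11,740 = £3,522
Total recovery: £11,740 + £3,522 = £15,262

£15,262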